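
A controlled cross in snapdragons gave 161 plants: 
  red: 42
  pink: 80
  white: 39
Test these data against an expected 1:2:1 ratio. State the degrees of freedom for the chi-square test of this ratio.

2

A goodness-of-fit test with 3 phenotype classes has df = 3 − 1 = 2.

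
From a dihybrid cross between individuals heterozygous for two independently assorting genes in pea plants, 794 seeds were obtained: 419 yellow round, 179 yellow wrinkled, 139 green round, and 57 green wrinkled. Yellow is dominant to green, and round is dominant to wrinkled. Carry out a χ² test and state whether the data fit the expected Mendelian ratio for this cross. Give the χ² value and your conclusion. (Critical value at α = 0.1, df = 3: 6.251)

9.556; not consistent

A dihybrid F₂ with independent assortment and complete dominance at both loci gives a 9:3:3:1 phenotypic ratio.
Expected counts for N = 794 under a 9:3:3:1 ratio (total parts = 16):
  yellow round: 794 × 9/16 = 446.625
  yellow wrinkled: 794 × 3/16 = 148.875
  green round: 794 × 3/16 = 148.875
  green wrinkled: 794 × 1/16 = 49.625
χ² = Σ (O − E)² / E
  yellow round: (419 − 446.625)² / 446.625 = 1.7087
  yellow wrinkled: (179 − 148.875)² / 148.875 = 6.0958
  green round: (139 − 148.875)² / 148.875 = 0.6550
  green wrinkled: (57 − 49.625)² / 49.625 = 1.0960
χ² = 1.7087 + 6.0958 + 0.6550 + 1.0960 = 9.5555 ≈ 9.556
Degrees of freedom = 4 − 1 = 3; critical value at α = 0.1 is 6.251.
Since 9.556 > 6.251, we reject the null hypothesis — the data do not fit the 9:3:3:1 ratio.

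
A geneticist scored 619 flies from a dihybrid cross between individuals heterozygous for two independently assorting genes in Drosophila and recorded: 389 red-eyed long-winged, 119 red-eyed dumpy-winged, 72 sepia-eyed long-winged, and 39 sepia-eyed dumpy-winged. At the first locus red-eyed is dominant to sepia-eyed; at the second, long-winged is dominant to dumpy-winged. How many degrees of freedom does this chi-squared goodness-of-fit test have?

3

A dihybrid F₂ with independent assortment and complete dominance at both loci gives a 9:3:3:1 phenotypic ratio.
A goodness-of-fit test with 4 phenotype classes has df = 4 − 1 = 3.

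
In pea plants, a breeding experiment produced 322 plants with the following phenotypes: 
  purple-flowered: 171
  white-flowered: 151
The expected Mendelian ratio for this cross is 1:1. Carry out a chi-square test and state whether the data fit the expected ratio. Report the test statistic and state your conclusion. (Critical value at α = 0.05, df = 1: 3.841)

1.242; consistent

Expected counts for N = 322 under a 1:1 ratio (total parts = 2):
  purple-flowered: 322 × 1/2 = 161
  white-flowered: 322 × 1/2 = 161
χ² = Σ (O − E)² / E
  purple-flowered: (171 − 161)² / 161 = 0.6211
  white-flowered: (151 − 161)² / 161 = 0.6211
χ² = 0.6211 + 0.6211 = 1.2422 ≈ 1.242
Degrees of freedom = 2 − 1 = 1; critical value at α = 0.05 is 3.841.
Since 1.242 < 3.841, we fail to reject the null hypothesis — the data are consistent with the 1:1 ratio.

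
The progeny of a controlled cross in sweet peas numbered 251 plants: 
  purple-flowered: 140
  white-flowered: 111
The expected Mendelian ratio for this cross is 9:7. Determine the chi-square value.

The 9:7 ratio has 16 parts, so with N = 251 the expected counts are:
  purple-flowered: 251 × 9/16 = 141.1875
  white-flowered: 251 × 7/16 = 109.8125
χ² = Σ (O − E)² / E
  purple-flowered: (140 − 141.1875)² / 141.1875 = 0.0100
  white-flowered: (111 − 109.8125)² / 109.8125 = 0.0128
χ² = 0.0100 + 0.0128 = 0.0228 ≈ 0.023

0.023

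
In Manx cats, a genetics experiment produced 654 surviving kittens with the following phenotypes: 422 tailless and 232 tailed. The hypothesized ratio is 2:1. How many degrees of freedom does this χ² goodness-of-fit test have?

A goodness-of-fit test with 2 phenotype classes has df = 2 − 1 = 1.

1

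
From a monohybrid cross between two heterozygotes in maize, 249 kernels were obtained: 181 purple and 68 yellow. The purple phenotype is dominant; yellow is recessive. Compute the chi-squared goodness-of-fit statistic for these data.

For a monohybrid cross between heterozygotes with complete dominance, the expected phenotypic ratio is 3:1.
Expected counts for N = 249 under a 3:1 ratio (total parts = 4):
  purple: 249 × 3/4 = 186.75
  yellow: 249 × 1/4 = 62.25
χ² = Σ (O − E)² / E
  purple: (181 − 186.75)² / 186.75 = 0.1770
  yellow: (68 − 62.25)² / 62.25 = 0.5311
χ² = 0.1770 + 0.5311 = 0.7081 ≈ 0.708

0.708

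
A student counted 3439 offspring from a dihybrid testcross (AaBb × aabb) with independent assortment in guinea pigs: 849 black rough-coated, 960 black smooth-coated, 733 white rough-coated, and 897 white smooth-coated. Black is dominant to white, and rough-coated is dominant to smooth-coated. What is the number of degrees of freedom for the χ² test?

A dihybrid testcross with independent assortment gives a 1:1:1:1 ratio.
A goodness-of-fit test with 4 phenotype classes has df = 4 − 1 = 3.

3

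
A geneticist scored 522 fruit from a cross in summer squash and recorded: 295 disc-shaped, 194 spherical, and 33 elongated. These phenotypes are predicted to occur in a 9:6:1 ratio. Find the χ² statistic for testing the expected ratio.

0.026

Under the 9:6:1 hypothesis (Σ ratio = 16, N = 522):
  disc-shaped: 522 × 9/16 = 293.625
  spherical: 522 × 6/16 = 195.75
  elongated: 522 × 1/16 = 32.625
χ² = Σ (O − E)² / E
  disc-shaped: (295 − 293.625)² / 293.625 = 0.0064
  spherical: (194 − 195.75)² / 195.75 = 0.0156
  elongated: (33 − 32.625)² / 32.625 = 0.0043
χ² = 0.0064 + 0.0156 + 0.0043 = 0.0263 ≈ 0.026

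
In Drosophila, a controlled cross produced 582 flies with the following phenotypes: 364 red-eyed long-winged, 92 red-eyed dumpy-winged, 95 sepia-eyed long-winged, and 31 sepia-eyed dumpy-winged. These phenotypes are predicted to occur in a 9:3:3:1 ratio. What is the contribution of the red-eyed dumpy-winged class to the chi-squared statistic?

2.687

Under the 9:3:3:1 hypothesis (Σ ratio = 16, N = 582):
  red-eyed long-winged: 582 × 9/16 = 327.375
  red-eyed dumpy-winged: 582 × 3/16 = 109.125
  sepia-eyed long-winged: 582 × 3/16 = 109.125
  sepia-eyed dumpy-winged: 582 × 1/16 = 36.375
Contribution of red-eyed dumpy-winged: (92 − 109.125)² / 109.125 = 2.6874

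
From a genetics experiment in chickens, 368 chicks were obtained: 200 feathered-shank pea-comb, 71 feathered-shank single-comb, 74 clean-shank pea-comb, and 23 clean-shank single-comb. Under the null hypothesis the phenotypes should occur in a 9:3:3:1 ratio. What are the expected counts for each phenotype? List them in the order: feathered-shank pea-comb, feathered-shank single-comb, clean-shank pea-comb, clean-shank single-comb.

207, 69, 69, 23

Expected counts for N = 368 under a 9:3:3:1 ratio (total parts = 16):
  feathered-shank pea-comb: 368 × 9/16 = 207
  feathered-shank single-comb: 368 × 3/16 = 69
  clean-shank pea-comb: 368 × 3/16 = 69
  clean-shank single-comb: 368 × 1/16 = 23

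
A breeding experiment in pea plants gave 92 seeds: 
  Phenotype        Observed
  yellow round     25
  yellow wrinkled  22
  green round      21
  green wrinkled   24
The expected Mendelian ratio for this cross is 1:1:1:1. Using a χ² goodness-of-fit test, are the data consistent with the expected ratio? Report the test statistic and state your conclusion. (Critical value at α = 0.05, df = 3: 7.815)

Under the 1:1:1:1 hypothesis (Σ ratio = 4, N = 92):
  yellow round: 92 × 1/4 = 23
  yellow wrinkled: 92 × 1/4 = 23
  green round: 92 × 1/4 = 23
  green wrinkled: 92 × 1/4 = 23
χ² = Σ (O − E)² / E
  yellow round: (25 − 23)² / 23 = 0.1739
  yellow wrinkled: (22 − 23)² / 23 = 0.0435
  green round: (21 − 23)² / 23 = 0.1739
  green wrinkled: (24 − 23)² / 23 = 0.0435
χ² = 0.1739 + 0.0435 + 0.1739 + 0.0435 = 0.4348 ≈ 0.435
Degrees of freedom = 4 − 1 = 3; critical value at α = 0.05 is 7.815.
Since 0.435 < 7.815, we fail to reject the null hypothesis — the data are consistent with the 1:1:1:1 ratio.

0.435; consistent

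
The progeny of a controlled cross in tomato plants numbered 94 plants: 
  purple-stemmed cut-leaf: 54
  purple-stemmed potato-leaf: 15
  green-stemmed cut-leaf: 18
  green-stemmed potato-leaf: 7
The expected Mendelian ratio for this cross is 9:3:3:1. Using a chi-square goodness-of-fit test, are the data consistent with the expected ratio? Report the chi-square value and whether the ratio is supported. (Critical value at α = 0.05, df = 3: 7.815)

Expected counts for N = 94 under a 9:3:3:1 ratio (total parts = 16):
  purple-stemmed cut-leaf: 94 × 9/16 = 52.875
  purple-stemmed potato-leaf: 94 × 3/16 = 17.625
  green-stemmed cut-leaf: 94 × 3/16 = 17.625
  green-stemmed potato-leaf: 94 × 1/16 = 5.875
χ² = Σ (O − E)² / E
  purple-stemmed cut-leaf: (54 − 52.875)² / 52.875 = 0.0239
  purple-stemmed potato-leaf: (15 − 17.625)² / 17.625 = 0.3910
  green-stemmed cut-leaf: (18 − 17.625)² / 17.625 = 0.0080
  green-stemmed potato-leaf: (7 − 5.875)² / 5.875 = 0.2154
χ² = 0.0239 + 0.3910 + 0.0080 + 0.2154 = 0.6383 ≈ 0.638
Degrees of freedom = 4 − 1 = 3; critical value at α = 0.05 is 7.815.
Since 0.638 < 7.815, we fail to reject the null hypothesis — the data are consistent with the 9:3:3:1 ratio.

0.638; consistent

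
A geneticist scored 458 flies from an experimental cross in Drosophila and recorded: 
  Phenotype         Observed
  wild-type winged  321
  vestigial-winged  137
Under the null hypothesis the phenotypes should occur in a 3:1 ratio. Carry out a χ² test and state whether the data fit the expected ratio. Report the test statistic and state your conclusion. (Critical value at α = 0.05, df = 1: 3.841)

5.895; not consistent

The 3:1 ratio has 4 parts, so with N = 458 the expected counts are:
  wild-type winged: 458 × 3/4 = 343.5
  vestigial-winged: 458 × 1/4 = 114.5
χ² = Σ (O − E)² / E
  wild-type winged: (321 − 343.5)² / 343.5 = 1.4738
  vestigial-winged: (137 − 114.5)² / 114.5 = 4.4214
χ² = 1.4738 + 4.4214 = 5.8952 ≈ 5.895
Degrees of freedom = 2 − 1 = 1; critical value at α = 0.05 is 3.841.
Since 5.895 > 3.841, we reject the null hypothesis — the data do not fit the 3:1 ratio.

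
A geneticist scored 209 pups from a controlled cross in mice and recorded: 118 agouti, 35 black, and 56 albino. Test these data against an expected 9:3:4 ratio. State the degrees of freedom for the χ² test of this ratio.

A goodness-of-fit test with 3 phenotype classes has df = 3 − 1 = 2.

2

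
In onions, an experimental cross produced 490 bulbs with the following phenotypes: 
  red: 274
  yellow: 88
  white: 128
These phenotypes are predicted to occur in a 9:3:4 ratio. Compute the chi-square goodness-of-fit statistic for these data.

0.420

Expected counts for N = 490 under a 9:3:4 ratio (total parts = 16):
  red: 490 × 9/16 = 275.625
  yellow: 490 × 3/16 = 91.875
  white: 490 × 4/16 = 122.5
χ² = Σ (O − E)² / E
  red: (274 − 275.625)² / 275.625 = 0.0096
  yellow: (88 − 91.875)² / 91.875 = 0.1634
  white: (128 − 122.5)² / 122.5 = 0.2469
χ² = 0.0096 + 0.1634 + 0.2469 = 0.4199 ≈ 0.420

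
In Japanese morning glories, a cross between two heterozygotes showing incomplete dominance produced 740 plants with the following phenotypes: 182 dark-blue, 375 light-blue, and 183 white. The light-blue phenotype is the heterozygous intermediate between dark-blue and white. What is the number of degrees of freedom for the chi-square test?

2

With incomplete dominance, a heterozygote × heterozygote cross gives a 1:2:1 phenotypic ratio.
A goodness-of-fit test with 3 phenotype classes has df = 3 − 1 = 2.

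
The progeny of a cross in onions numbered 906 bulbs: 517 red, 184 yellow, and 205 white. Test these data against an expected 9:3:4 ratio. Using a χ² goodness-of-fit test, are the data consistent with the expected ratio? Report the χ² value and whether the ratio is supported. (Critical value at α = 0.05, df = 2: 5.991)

Total ratio parts = 16. Expected numbers out of 906:
  red: 906 × 9/16 = 509.625
  yellow: 906 × 3/16 = 169.875
  white: 906 × 4/16 = 226.5
χ² = Σ (O − E)² / E
  red: (517 − 509.625)² / 509.625 = 0.1067
  yellow: (184 − 169.875)² / 169.875 = 1.1745
  white: (205 − 226.5)² / 226.5 = 2.0408
χ² = 0.1067 + 1.1745 + 2.0408 = 3.322
Degrees of freedom = 3 − 1 = 2; critical value at α = 0.05 is 5.991.
Since 3.322 < 5.991, we fail to reject the null hypothesis — the data are consistent with the 9:3:4 ratio.

3.322; consistent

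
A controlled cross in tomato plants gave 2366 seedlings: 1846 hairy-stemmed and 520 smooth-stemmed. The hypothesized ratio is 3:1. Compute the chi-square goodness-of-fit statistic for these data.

Total ratio parts = 4. Expected numbers out of 2366:
  hairy-stemmed: 2366 × 3/4 = 1774.5
  smooth-stemmed: 2366 × 1/4 = 591.5
χ² = Σ (O − E)² / E
  hairy-stemmed: (1846 − 1774.5)² / 1774.5 = 2.8810
  smooth-stemmed: (520 − 591.5)² / 591.5 = 8.6429
χ² = 2.8810 + 8.6429 = 11.5239 ≈ 11.524

11.524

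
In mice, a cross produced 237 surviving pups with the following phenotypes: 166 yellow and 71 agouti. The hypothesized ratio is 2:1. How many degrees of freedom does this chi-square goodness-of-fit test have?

1

A goodness-of-fit test with 2 phenotype classes has df = 2 − 1 = 1.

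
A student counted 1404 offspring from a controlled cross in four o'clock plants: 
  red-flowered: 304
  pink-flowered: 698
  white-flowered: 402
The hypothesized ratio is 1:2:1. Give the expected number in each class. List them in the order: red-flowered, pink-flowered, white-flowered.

The 1:2:1 ratio has 4 parts, so with N = 1404 the expected counts are:
  red-flowered: 1404 × 1/4 = 351
  pink-flowered: 1404 × 2/4 = 702
  white-flowered: 1404 × 1/4 = 351

351, 702, 351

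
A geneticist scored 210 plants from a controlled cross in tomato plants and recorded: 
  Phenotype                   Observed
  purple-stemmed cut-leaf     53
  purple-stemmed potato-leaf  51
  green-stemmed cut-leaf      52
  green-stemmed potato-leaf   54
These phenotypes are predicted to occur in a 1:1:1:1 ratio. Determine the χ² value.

The 1:1:1:1 ratio has 4 parts, so with N = 210 the expected counts are:
  purple-stemmed cut-leaf: 210 × 1/4 = 52.5
  purple-stemmed potato-leaf: 210 × 1/4 = 52.5
  green-stemmed cut-leaf: 210 × 1/4 = 52.5
  green-stemmed potato-leaf: 210 × 1/4 = 52.5
χ² = Σ (O − E)² / E
  purple-stemmed cut-leaf: (53 − 52.5)² / 52.5 = 0.0048
  purple-stemmed potato-leaf: (51 − 52.5)² / 52.5 = 0.0429
  green-stemmed cut-leaf: (52 − 52.5)² / 52.5 = 0.0048
  green-stemmed potato-leaf: (54 − 52.5)² / 52.5 = 0.0429
χ² = 0.0048 + 0.0429 + 0.0048 + 0.0429 = 0.0954 ≈ 0.095

0.095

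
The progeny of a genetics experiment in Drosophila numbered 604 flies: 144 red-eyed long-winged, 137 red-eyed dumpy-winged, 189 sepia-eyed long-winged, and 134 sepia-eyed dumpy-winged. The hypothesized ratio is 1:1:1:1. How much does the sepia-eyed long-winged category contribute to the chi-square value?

9.563

Total ratio parts = 4. Expected numbers out of 604:
  red-eyed long-winged: 604 × 1/4 = 151
  red-eyed dumpy-winged: 604 × 1/4 = 151
  sepia-eyed long-winged: 604 × 1/4 = 151
  sepia-eyed dumpy-winged: 604 × 1/4 = 151
Contribution of sepia-eyed long-winged: (189 − 151)² / 151 = 9.5629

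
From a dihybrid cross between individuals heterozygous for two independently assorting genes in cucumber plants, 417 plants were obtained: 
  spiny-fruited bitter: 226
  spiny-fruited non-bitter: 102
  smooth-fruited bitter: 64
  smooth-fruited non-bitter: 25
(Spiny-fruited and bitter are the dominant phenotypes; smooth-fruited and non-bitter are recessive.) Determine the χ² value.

A dihybrid F₂ with independent assortment and complete dominance at both loci gives a 9:3:3:1 phenotypic ratio.
Under the 9:3:3:1 hypothesis (Σ ratio = 16, N = 417):
  spiny-fruited bitter: 417 × 9/16 = 234.5625
  spiny-fruited non-bitter: 417 × 3/16 = 78.1875
  smooth-fruited bitter: 417 × 3/16 = 78.1875
  smooth-fruited non-bitter: 417 × 1/16 = 26.0625
χ² = Σ (O − E)² / E
  spiny-fruited bitter: (226 − 234.5625)² / 234.5625 = 0.3126
  spiny-fruited non-bitter: (102 − 78.1875)² / 78.1875 = 7.2522
  smooth-fruited bitter: (64 − 78.1875)² / 78.1875 = 2.5744
  smooth-fruited non-bitter: (25 − 26.0625)² / 26.0625 = 0.0433
χ² = 0.3126 + 7.2522 + 2.5744 + 0.0433 = 10.1825 ≈ 10.183

10.183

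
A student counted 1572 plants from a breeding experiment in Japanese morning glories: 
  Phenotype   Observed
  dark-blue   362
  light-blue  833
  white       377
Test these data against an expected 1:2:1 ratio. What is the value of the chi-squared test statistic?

The 1:2:1 ratio has 4 parts, so with N = 1572 the expected counts are:
  dark-blue: 1572 × 1/4 = 393
  light-blue: 1572 × 2/4 = 786
  white: 1572 × 1/4 = 393
χ² = Σ (O − E)² / E
  dark-blue: (362 − 393)² / 393 = 2.4453
  light-blue: (833 − 786)² / 786 = 2.8104
  white: (377 − 393)² / 393 = 0.6514
χ² = 2.4453 + 2.8104 + 0.6514 = 5.9071 ≈ 5.907

5.907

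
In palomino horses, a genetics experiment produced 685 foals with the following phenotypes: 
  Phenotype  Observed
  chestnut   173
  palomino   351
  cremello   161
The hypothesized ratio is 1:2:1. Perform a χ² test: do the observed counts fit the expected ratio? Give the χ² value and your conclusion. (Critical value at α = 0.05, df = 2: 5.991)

0.842; consistent

The 1:2:1 ratio has 4 parts, so with N = 685 the expected counts are:
  chestnut: 685 × 1/4 = 171.25
  palomino: 685 × 2/4 = 342.5
  cremello: 685 × 1/4 = 171.25
χ² = Σ (O − E)² / E
  chestnut: (173 − 171.25)² / 171.25 = 0.0179
  palomino: (351 − 342.5)² / 342.5 = 0.2109
  cremello: (161 − 171.25)² / 171.25 = 0.6135
χ² = 0.0179 + 0.2109 + 0.6135 = 0.8423 ≈ 0.842
Degrees of freedom = 3 − 1 = 2; critical value at α = 0.05 is 5.991.
Since 0.842 < 5.991, we fail to reject the null hypothesis — the data are consistent with the 1:2:1 ratio.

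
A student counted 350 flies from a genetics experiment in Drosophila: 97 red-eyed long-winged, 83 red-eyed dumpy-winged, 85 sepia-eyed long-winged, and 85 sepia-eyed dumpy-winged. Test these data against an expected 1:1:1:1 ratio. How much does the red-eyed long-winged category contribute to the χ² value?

1.031

Expected counts for N = 350 under a 1:1:1:1 ratio (total parts = 4):
  red-eyed long-winged: 350 × 1/4 = 87.5
  red-eyed dumpy-winged: 350 × 1/4 = 87.5
  sepia-eyed long-winged: 350 × 1/4 = 87.5
  sepia-eyed dumpy-winged: 350 × 1/4 = 87.5
Contribution of red-eyed long-winged: (97 − 87.5)² / 87.5 = 1.0314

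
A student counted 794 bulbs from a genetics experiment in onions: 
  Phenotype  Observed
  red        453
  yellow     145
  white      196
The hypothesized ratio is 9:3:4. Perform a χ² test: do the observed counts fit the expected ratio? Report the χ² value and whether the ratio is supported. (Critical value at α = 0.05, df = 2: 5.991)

0.223; consistent

Expected counts for N = 794 under a 9:3:4 ratio (total parts = 16):
  red: 794 × 9/16 = 446.625
  yellow: 794 × 3/16 = 148.875
  white: 794 × 4/16 = 198.5
χ² = Σ (O − E)² / E
  red: (453 − 446.625)² / 446.625 = 0.0910
  yellow: (145 − 148.875)² / 148.875 = 0.1009
  white: (196 − 198.5)² / 198.5 = 0.0315
χ² = 0.0910 + 0.1009 + 0.0315 = 0.2234 ≈ 0.223
Degrees of freedom = 3 − 1 = 2; critical value at α = 0.05 is 5.991.
Since 0.223 < 5.991, we fail to reject the null hypothesis — the data are consistent with the 9:3:4 ratio.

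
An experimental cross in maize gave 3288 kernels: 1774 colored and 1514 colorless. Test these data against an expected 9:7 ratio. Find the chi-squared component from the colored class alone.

Expected counts for N = 3288 under a 9:7 ratio (total parts = 16):
  colored: 3288 × 9/16 = 1849.5
  colorless: 3288 × 7/16 = 1438.5
Contribution of colored: (1774 − 1849.5)² / 1849.5 = 3.0820

3.082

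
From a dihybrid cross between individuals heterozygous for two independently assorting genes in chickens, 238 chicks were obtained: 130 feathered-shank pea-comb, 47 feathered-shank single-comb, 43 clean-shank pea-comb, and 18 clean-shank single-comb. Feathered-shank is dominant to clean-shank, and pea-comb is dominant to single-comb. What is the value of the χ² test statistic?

0.954

A dihybrid F₂ with independent assortment and complete dominance at both loci gives a 9:3:3:1 phenotypic ratio.
Total ratio parts = 16. Expected numbers out of 238:
  feathered-shank pea-comb: 238 × 9/16 = 133.875
  feathered-shank single-comb: 238 × 3/16 = 44.625
  clean-shank pea-comb: 238 × 3/16 = 44.625
  clean-shank single-comb: 238 × 1/16 = 14.875
χ² = Σ (O − E)² / E
  feathered-shank pea-comb: (130 − 133.875)² / 133.875 = 0.1122
  feathered-shank single-comb: (47 − 44.625)² / 44.625 = 0.1264
  clean-shank pea-comb: (43 − 44.625)² / 44.625 = 0.0592
  clean-shank single-comb: (18 − 14.875)² / 14.875 = 0.6565
χ² = 0.1122 + 0.1264 + 0.0592 + 0.6565 = 0.9543 ≈ 0.954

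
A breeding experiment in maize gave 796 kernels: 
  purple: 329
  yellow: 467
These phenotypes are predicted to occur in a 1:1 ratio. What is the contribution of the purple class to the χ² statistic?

Expected counts for N = 796 under a 1:1 ratio (total parts = 2):
  purple: 796 × 1/2 = 398
  yellow: 796 × 1/2 = 398
Contribution of purple: (329 − 398)² / 398 = 11.9623

11.962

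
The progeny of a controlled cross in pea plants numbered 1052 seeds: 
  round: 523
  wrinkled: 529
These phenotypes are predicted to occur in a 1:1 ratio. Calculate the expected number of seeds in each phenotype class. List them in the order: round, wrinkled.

526, 526

Total ratio parts = 2. Expected numbers out of 1052:
  round: 1052 × 1/2 = 526
  wrinkled: 1052 × 1/2 = 526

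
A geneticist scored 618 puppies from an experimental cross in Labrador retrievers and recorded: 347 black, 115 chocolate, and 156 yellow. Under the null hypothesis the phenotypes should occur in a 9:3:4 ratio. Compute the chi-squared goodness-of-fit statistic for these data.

Under the 9:3:4 hypothesis (Σ ratio = 16, N = 618):
  black: 618 × 9/16 = 347.625
  chocolate: 618 × 3/16 = 115.875
  yellow: 618 × 4/16 = 154.5
χ² = Σ (O − E)² / E
  black: (347 − 347.625)² / 347.625 = 0.0011
  chocolate: (115 − 115.875)² / 115.875 = 0.0066
  yellow: (156 − 154.5)² / 154.5 = 0.0146
χ² = 0.0011 + 0.0066 + 0.0146 = 0.0223 ≈ 0.022

0.022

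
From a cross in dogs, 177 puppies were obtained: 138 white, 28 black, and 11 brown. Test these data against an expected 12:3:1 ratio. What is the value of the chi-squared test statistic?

Expected counts for N = 177 under a 12:3:1 ratio (total parts = 16):
  white: 177 × 12/16 = 132.75
  black: 177 × 3/16 = 33.1875
  brown: 177 × 1/16 = 11.0625
χ² = Σ (O − E)² / E
  white: (138 − 132.75)² / 132.75 = 0.2076
  black: (28 − 33.1875)² / 33.1875 = 0.8109
  brown: (11 − 11.0625)² / 11.0625 = 0.0004
χ² = 0.2076 + 0.8109 + 0.0004 = 1.0189 ≈ 1.019

1.019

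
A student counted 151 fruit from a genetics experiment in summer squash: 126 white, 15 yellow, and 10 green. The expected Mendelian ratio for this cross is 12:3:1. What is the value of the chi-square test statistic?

Under the 12:3:1 hypothesis (Σ ratio = 16, N = 151):
  white: 151 × 12/16 = 113.25
  yellow: 151 × 3/16 = 28.3125
  green: 151 × 1/16 = 9.4375
χ² = Σ (O − E)² / E
  white: (126 − 113.25)² / 113.25 = 1.4354
  yellow: (15 − 28.3125)² / 28.3125 = 6.2595
  green: (10 − 9.4375)² / 9.4375 = 0.0335
χ² = 1.4354 + 6.2595 + 0.0335 = 7.7284 ≈ 7.728

7.728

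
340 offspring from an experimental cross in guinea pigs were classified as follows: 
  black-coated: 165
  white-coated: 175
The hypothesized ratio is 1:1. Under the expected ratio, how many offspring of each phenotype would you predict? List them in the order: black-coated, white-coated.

Under the 1:1 hypothesis (Σ ratio = 2, N = 340):
  black-coated: 340 × 1/2 = 170
  white-coated: 340 × 1/2 = 170

170, 170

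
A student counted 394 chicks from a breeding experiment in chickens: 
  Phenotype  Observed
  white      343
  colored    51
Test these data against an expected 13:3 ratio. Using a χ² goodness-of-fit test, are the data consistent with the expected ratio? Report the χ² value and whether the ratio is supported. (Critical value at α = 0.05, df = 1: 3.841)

The 13:3 ratio has 16 parts, so with N = 394 the expected counts are:
  white: 394 × 13/16 = 320.125
  colored: 394 × 3/16 = 73.875
χ² = Σ (O − E)² / E
  white: (343 − 320.125)² / 320.125 = 1.6346
  colored: (51 − 73.875)² / 73.875 = 7.0831
χ² = 1.6346 + 7.0831 = 8.7177 ≈ 8.718
Degrees of freedom = 2 − 1 = 1; critical value at α = 0.05 is 3.841.
Since 8.718 > 3.841, we reject the null hypothesis — the data do not fit the 13:3 ratio.

8.718; not consistent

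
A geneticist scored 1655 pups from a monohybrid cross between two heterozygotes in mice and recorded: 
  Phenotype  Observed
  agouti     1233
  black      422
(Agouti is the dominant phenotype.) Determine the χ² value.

For a monohybrid cross between heterozygotes with complete dominance, the expected phenotypic ratio is 3:1.
The 3:1 ratio has 4 parts, so with N = 1655 the expected counts are:
  agouti: 1655 × 3/4 = 1241.25
  black: 1655 × 1/4 = 413.75
χ² = Σ (O − E)² / E
  agouti: (1233 − 1241.25)² / 1241.25 = 0.0548
  black: (422 − 413.75)² / 413.75 = 0.1645
χ² = 0.0548 + 0.1645 = 0.2193 ≈ 0.219

0.219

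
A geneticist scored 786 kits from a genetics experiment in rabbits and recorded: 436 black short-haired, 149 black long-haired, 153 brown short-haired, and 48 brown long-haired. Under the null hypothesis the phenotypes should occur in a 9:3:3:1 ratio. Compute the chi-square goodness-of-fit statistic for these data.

0.343

Expected counts for N = 786 under a 9:3:3:1 ratio (total parts = 16):
  black short-haired: 786 × 9/16 = 442.125
  black long-haired: 786 × 3/16 = 147.375
  brown short-haired: 786 × 3/16 = 147.375
  brown long-haired: 786 × 1/16 = 49.125
χ² = Σ (O − E)² / E
  black short-haired: (436 − 442.125)² / 442.125 = 0.0849
  black long-haired: (149 − 147.375)² / 147.375 = 0.0179
  brown short-haired: (153 − 147.375)² / 147.375 = 0.2147
  brown long-haired: (48 − 49.125)² / 49.125 = 0.0258
χ² = 0.0849 + 0.0179 + 0.2147 + 0.0258 = 0.3433 ≈ 0.343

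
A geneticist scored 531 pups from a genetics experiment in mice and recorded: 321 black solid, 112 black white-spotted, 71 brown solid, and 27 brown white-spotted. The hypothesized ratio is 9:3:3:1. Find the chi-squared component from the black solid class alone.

1.667

Total ratio parts = 16. Expected numbers out of 531:
  black solid: 531 × 9/16 = 298.6875
  black white-spotted: 531 × 3/16 = 99.5625
  brown solid: 531 × 3/16 = 99.5625
  brown white-spotted: 531 × 1/16 = 33.1875
Contribution of black solid: (321 − 298.6875)² / 298.6875 = 1.6668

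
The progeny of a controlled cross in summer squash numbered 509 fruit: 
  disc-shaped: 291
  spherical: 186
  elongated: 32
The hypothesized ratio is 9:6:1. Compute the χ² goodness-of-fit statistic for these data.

0.202

Expected counts for N = 509 under a 9:6:1 ratio (total parts = 16):
  disc-shaped: 509 × 9/16 = 286.3125
  spherical: 509 × 6/16 = 190.875
  elongated: 509 × 1/16 = 31.8125
χ² = Σ (O − E)² / E
  disc-shaped: (291 − 286.3125)² / 286.3125 = 0.0767
  spherical: (186 − 190.875)² / 190.875 = 0.1245
  elongated: (32 − 31.8125)² / 31.8125 = 0.0011
χ² = 0.0767 + 0.1245 + 0.0011 = 0.2023 ≈ 0.202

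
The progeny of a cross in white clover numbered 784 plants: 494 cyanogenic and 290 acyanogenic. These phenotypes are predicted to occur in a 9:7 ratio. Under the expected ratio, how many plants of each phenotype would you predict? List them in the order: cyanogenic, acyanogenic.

The 9:7 ratio has 16 parts, so with N = 784 the expected counts are:
  cyanogenic: 784 × 9/16 = 441
  acyanogenic: 784 × 7/16 = 343

441, 343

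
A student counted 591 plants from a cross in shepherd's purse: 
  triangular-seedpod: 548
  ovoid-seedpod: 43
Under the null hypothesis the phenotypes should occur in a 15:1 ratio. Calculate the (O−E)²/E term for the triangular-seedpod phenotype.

Expected counts for N = 591 under a 15:1 ratio (total parts = 16):
  triangular-seedpod: 591 × 15/16 = 554.0625
  ovoid-seedpod: 591 × 1/16 = 36.9375
Contribution of triangular-seedpod: (548 − 554.0625)² / 554.0625 = 0.0663

0.066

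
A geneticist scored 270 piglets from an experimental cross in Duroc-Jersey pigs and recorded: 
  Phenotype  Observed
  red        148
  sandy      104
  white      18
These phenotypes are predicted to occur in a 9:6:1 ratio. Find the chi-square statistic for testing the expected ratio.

Under the 9:6:1 hypothesis (Σ ratio = 16, N = 270):
  red: 270 × 9/16 = 151.875
  sandy: 270 × 6/16 = 101.25
  white: 270 × 1/16 = 16.875
χ² = Σ (O − E)² / E
  red: (148 − 151.875)² / 151.875 = 0.0989
  sandy: (104 − 101.25)² / 101.25 = 0.0747
  white: (18 − 16.875)² / 16.875 = 0.0750
χ² = 0.0989 + 0.0747 + 0.0750 = 0.2486 ≈ 0.249

0.249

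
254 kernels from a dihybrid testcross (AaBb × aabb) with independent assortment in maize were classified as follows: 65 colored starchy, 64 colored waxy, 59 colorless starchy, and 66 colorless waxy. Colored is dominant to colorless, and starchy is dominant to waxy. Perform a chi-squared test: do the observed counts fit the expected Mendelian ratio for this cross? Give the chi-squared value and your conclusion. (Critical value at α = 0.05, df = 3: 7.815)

A dihybrid testcross with independent assortment gives a 1:1:1:1 ratio.
The 1:1:1:1 ratio has 4 parts, so with N = 254 the expected counts are:
  colored starchy: 254 × 1/4 = 63.5
  colored waxy: 254 × 1/4 = 63.5
  colorless starchy: 254 × 1/4 = 63.5
  colorless waxy: 254 × 1/4 = 63.5
χ² = Σ (O − E)² / E
  colored starchy: (65 − 63.5)² / 63.5 = 0.0354
  colored waxy: (64 − 63.5)² / 63.5 = 0.0039
  colorless starchy: (59 − 63.5)² / 63.5 = 0.3189
  colorless waxy: (66 − 63.5)² / 63.5 = 0.0984
χ² = 0.0354 + 0.0039 + 0.3189 + 0.0984 = 0.4566 ≈ 0.457
Degrees of freedom = 4 − 1 = 3; critical value at α = 0.05 is 7.815.
Since 0.457 < 7.815, we fail to reject the null hypothesis — the data are consistent with the 1:1:1:1 ratio.

0.457; consistent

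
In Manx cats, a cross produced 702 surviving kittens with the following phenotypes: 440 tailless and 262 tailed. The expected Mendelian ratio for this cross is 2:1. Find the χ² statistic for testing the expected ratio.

5.026

Under the 2:1 hypothesis (Σ ratio = 3, N = 702):
  tailless: 702 × 2/3 = 468
  tailed: 702 × 1/3 = 234
χ² = Σ (O − E)² / E
  tailless: (440 − 468)² / 468 = 1.6752
  tailed: (262 − 234)² / 234 = 3.3504
χ² = 1.6752 + 3.3504 = 5.0256 ≈ 5.026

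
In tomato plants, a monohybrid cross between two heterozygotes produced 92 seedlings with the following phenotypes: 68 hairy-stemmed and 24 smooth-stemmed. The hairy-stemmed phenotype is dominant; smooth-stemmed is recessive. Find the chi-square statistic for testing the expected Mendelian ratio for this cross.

For a monohybrid cross between heterozygotes with complete dominance, the expected phenotypic ratio is 3:1.
Expected counts for N = 92 under a 3:1 ratio (total parts = 4):
  hairy-stemmed: 92 × 3/4 = 69
  smooth-stemmed: 92 × 1/4 = 23
χ² = Σ (O − E)² / E
  hairy-stemmed: (68 − 69)² / 69 = 0.0145
  smooth-stemmed: (24 − 23)² / 23 = 0.0435
χ² = 0.0145 + 0.0435 = 0.058

0.058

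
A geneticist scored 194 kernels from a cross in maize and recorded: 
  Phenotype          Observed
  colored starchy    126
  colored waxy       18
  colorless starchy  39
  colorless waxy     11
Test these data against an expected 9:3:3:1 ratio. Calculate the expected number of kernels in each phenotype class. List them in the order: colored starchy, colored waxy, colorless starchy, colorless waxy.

The 9:3:3:1 ratio has 16 parts, so with N = 194 the expected counts are:
  colored starchy: 194 × 9/16 = 109.125
  colored waxy: 194 × 3/16 = 36.375
  colorless starchy: 194 × 3/16 = 36.375
  colorless waxy: 194 × 1/16 = 12.125

109.125, 36.375, 36.375, 12.125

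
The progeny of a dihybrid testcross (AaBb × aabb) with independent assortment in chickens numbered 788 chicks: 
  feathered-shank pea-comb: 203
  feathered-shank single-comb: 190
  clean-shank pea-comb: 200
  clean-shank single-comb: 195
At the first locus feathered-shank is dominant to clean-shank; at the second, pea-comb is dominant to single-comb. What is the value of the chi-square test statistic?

A dihybrid testcross with independent assortment gives a 1:1:1:1 ratio.
Under the 1:1:1:1 hypothesis (Σ ratio = 4, N = 788):
  feathered-shank pea-comb: 788 × 1/4 = 197
  feathered-shank single-comb: 788 × 1/4 = 197
  clean-shank pea-comb: 788 × 1/4 = 197
  clean-shank single-comb: 788 × 1/4 = 197
χ² = Σ (O − E)² / E
  feathered-shank pea-comb: (203 − 197)² / 197 = 0.1827
  feathered-shank single-comb: (190 − 197)² / 197 = 0.2487
  clean-shank pea-comb: (200 − 197)² / 197 = 0.0457
  clean-shank single-comb: (195 − 197)² / 197 = 0.0203
χ² = 0.1827 + 0.2487 + 0.0457 + 0.0203 = 0.4974 ≈ 0.497

0.497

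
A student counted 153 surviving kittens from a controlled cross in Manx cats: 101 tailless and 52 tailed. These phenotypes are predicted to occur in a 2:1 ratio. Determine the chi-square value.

Total ratio parts = 3. Expected numbers out of 153:
  tailless: 153 × 2/3 = 102
  tailed: 153 × 1/3 = 51
χ² = Σ (O − E)² / E
  tailless: (101 − 102)² / 102 = 0.0098
  tailed: (52 − 51)² / 51 = 0.0196
χ² = 0.0098 + 0.0196 = 0.0294 ≈ 0.029

0.029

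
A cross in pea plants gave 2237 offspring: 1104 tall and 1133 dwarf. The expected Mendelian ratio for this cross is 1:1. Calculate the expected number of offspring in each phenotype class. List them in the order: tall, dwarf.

Under the 1:1 hypothesis (Σ ratio = 2, N = 2237):
  tall: 2237 × 1/2 = 1118.5
  dwarf: 2237 × 1/2 = 1118.5

1118.5, 1118.5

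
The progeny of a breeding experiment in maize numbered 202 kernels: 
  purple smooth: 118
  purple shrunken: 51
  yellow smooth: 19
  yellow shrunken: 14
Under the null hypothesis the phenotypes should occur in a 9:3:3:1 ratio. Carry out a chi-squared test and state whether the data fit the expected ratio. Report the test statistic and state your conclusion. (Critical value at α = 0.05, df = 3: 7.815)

14.273; not consistent

Total ratio parts = 16. Expected numbers out of 202:
  purple smooth: 202 × 9/16 = 113.625
  purple shrunken: 202 × 3/16 = 37.875
  yellow smooth: 202 × 3/16 = 37.875
  yellow shrunken: 202 × 1/16 = 12.625
χ² = Σ (O − E)² / E
  purple smooth: (118 − 113.625)² / 113.625 = 0.1685
  purple shrunken: (51 − 37.875)² / 37.875 = 4.5483
  yellow smooth: (19 − 37.875)² / 37.875 = 9.4064
  yellow shrunken: (14 − 12.625)² / 12.625 = 0.1498
χ² = 0.1685 + 4.5483 + 9.4064 + 0.1498 = 14.273
Degrees of freedom = 4 − 1 = 3; critical value at α = 0.05 is 7.815.
Since 14.273 > 7.815, we reject the null hypothesis — the data do not fit the 9:3:3:1 ratio.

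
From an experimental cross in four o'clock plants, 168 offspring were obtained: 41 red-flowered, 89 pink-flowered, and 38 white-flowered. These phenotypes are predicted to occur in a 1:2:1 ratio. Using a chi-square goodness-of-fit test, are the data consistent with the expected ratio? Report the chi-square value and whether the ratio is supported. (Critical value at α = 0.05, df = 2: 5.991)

0.702; consistent

The 1:2:1 ratio has 4 parts, so with N = 168 the expected counts are:
  red-flowered: 168 × 1/4 = 42
  pink-flowered: 168 × 2/4 = 84
  white-flowered: 168 × 1/4 = 42
χ² = Σ (O − E)² / E
  red-flowered: (41 − 42)² / 42 = 0.0238
  pink-flowered: (89 − 84)² / 84 = 0.2976
  white-flowered: (38 − 42)² / 42 = 0.3810
χ² = 0.0238 + 0.2976 + 0.3810 = 0.7024 ≈ 0.702
Degrees of freedom = 3 − 1 = 2; critical value at α = 0.05 is 5.991.
Since 0.702 < 5.991, we fail to reject the null hypothesis — the data are consistent with the 1:2:1 ratio.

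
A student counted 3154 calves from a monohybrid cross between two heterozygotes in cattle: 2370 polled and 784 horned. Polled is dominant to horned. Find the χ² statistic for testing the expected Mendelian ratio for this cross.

0.034

For a monohybrid cross between heterozygotes with complete dominance, the expected phenotypic ratio is 3:1.
Total ratio parts = 4. Expected numbers out of 3154:
  polled: 3154 × 3/4 = 2365.5
  horned: 3154 × 1/4 = 788.5
χ² = Σ (O − E)² / E
  polled: (2370 − 2365.5)² / 2365.5 = 0.0086
  horned: (784 − 788.5)² / 788.5 = 0.0257
χ² = 0.0086 + 0.0257 = 0.0343 ≈ 0.034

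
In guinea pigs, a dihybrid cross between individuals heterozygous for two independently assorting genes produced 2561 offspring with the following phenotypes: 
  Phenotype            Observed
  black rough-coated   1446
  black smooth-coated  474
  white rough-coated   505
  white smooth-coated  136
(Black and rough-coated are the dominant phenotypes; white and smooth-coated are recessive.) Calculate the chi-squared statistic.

A dihybrid F₂ with independent assortment and complete dominance at both loci gives a 9:3:3:1 phenotypic ratio.
Under the 9:3:3:1 hypothesis (Σ ratio = 16, N = 2561):
  black rough-coated: 2561 × 9/16 = 1440.5625
  black smooth-coated: 2561 × 3/16 = 480.1875
  white rough-coated: 2561 × 3/16 = 480.1875
  white smooth-coated: 2561 × 1/16 = 160.0625
χ² = Σ (O − E)² / E
  black rough-coated: (1446 − 1440.5625)² / 1440.5625 = 0.0205
  black smooth-coated: (474 − 480.1875)² / 480.1875 = 0.0797
  white rough-coated: (505 − 480.1875)² / 480.1875 = 1.2821
  white smooth-coated: (136 − 160.0625)² / 160.0625 = 3.6174
χ² = 0.0205 + 0.0797 + 1.2821 + 3.6174 = 4.9997 ≈ 5.000

5.000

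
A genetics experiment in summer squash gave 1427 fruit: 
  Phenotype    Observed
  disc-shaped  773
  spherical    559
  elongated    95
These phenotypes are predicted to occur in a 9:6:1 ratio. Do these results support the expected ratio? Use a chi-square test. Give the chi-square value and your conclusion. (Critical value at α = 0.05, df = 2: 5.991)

Under the 9:6:1 hypothesis (Σ ratio = 16, N = 1427):
  disc-shaped: 1427 × 9/16 = 802.6875
  spherical: 1427 × 6/16 = 535.125
  elongated: 1427 × 1/16 = 89.1875
χ² = Σ (O − E)² / E
  disc-shaped: (773 − 802.6875)² / 802.6875 = 1.0980
  spherical: (559 − 535.125)² / 535.125 = 1.0652
  elongated: (95 − 89.1875)² / 89.1875 = 0.3788
χ² = 1.0980 + 1.0652 + 0.3788 = 2.542
Degrees of freedom = 3 − 1 = 2; critical value at α = 0.05 is 5.991.
Since 2.542 < 5.991, we fail to reject the null hypothesis — the data are consistent with the 9:6:1 ratio.

2.542; consistent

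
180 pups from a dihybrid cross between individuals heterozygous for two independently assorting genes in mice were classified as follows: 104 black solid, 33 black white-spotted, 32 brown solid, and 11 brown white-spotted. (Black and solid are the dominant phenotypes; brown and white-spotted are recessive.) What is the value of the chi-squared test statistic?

0.188

A dihybrid F₂ with independent assortment and complete dominance at both loci gives a 9:3:3:1 phenotypic ratio.
Expected counts for N = 180 under a 9:3:3:1 ratio (total parts = 16):
  black solid: 180 × 9/16 = 101.25
  black white-spotted: 180 × 3/16 = 33.75
  brown solid: 180 × 3/16 = 33.75
  brown white-spotted: 180 × 1/16 = 11.25
χ² = Σ (O − E)² / E
  black solid: (104 − 101.25)² / 101.25 = 0.0747
  black white-spotted: (33 − 33.75)² / 33.75 = 0.0167
  brown solid: (32 − 33.75)² / 33.75 = 0.0907
  brown white-spotted: (11 − 11.25)² / 11.25 = 0.0056
χ² = 0.0747 + 0.0167 + 0.0907 + 0.0056 = 0.1877 ≈ 0.188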